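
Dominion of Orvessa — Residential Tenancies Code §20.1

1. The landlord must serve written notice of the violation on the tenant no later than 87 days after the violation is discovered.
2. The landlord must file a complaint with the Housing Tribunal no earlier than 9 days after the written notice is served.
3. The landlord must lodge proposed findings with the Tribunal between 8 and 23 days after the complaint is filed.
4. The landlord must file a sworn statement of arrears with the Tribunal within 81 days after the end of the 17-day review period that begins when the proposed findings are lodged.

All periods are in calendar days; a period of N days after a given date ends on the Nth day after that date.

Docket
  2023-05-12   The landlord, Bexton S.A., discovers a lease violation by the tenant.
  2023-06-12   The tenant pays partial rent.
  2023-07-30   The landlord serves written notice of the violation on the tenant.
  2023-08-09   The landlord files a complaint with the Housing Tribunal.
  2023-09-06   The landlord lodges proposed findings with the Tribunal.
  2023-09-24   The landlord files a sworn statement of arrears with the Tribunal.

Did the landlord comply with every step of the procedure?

No

Step 1: 87 days after 2023-05-12 (when the violation is discovered) is 2023-08-07; done 2023-07-30 — timely.
Step 2: the earliest permitted date is 9 days after 2023-07-30 (when the written notice is served), i.e. 2023-08-08; done 2023-08-09 — permitted.
Step 3: the window is 8–23 days after 2023-08-09 (when the complaint is filed), so 2023-08-17 through 2023-09-01; 2023-09-06 is 5 days past the end of the window.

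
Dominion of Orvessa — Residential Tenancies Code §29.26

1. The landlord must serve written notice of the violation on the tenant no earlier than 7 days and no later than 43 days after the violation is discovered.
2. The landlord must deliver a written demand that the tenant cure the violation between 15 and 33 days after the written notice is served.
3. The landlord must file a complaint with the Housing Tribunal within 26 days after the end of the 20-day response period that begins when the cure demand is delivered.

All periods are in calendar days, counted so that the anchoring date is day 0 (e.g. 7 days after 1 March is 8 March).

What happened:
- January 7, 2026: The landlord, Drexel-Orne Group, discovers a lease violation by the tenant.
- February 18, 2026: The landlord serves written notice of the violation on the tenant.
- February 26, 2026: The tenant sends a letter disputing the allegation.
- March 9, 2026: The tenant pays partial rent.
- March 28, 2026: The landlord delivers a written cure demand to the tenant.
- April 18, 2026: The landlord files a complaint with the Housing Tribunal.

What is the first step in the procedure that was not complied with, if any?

(1) the permitted window runs from January 7, 2026 + 7 = January 14, 2026 to January 7, 2026 + 43 = February 19, 2026; done February 18, 2026 — within the window.
(2) the permitted window runs from February 18, 2026 + 15 = March 5, 2026 to February 18, 2026 + 33 = March 23, 2026; done March 28, 2026 — 5 days after the window closed.

Step 2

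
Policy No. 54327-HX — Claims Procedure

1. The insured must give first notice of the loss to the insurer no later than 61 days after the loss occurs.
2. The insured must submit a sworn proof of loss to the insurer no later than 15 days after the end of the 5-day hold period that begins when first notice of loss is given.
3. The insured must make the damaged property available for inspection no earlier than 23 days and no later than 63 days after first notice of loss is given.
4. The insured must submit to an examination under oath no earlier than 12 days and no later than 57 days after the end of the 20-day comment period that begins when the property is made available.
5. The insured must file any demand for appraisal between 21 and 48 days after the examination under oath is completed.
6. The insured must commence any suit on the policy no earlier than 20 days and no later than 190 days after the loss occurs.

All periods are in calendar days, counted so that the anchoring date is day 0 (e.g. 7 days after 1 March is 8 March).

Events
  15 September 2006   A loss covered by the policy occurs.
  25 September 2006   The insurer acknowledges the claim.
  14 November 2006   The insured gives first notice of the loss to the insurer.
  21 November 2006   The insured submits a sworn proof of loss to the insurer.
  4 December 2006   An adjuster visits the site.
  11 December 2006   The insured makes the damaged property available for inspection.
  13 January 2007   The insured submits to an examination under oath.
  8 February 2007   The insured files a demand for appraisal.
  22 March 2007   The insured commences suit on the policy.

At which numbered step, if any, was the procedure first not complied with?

Step 1 — counting 61 days from 15 September 2006 (when the loss occurs) gives a deadline of 15 November 2006; completed 14 November 2006, before the deadline.
Step 2 — counting 15 days from 19 November 2006 (end of the 5-day hold period, which began when first notice of loss is given on 14 November 2006) gives a deadline of 4 December 2006; 21 November 2006 is within that limit.
Step 3 — 23 and 63 days from 14 November 2006 (when first notice of loss is given) are 7 December 2006 and 16 January 2007 respectively; 11 December 2006 falls inside that range.
Step 4 — 12 and 57 days from 31 December 2006 (end of the 20-day comment period, which began when the property is made available on 11 December 2006) are 12 January 2007 and 26 February 2007 respectively; done 13 January 2007 — within the window.
Step 5 — 21 and 48 days from 13 January 2007 (when the examination under oath is completed) are 3 February 2007 and 2 March 2007 respectively; done 8 February 2007 — within the window.
Step 6 — 20 and 190 days from 15 September 2006 (when the loss occurs) are 5 October 2006 and 24 March 2007 respectively; done 22 March 2007, which is between those dates.

None — every step was satisfied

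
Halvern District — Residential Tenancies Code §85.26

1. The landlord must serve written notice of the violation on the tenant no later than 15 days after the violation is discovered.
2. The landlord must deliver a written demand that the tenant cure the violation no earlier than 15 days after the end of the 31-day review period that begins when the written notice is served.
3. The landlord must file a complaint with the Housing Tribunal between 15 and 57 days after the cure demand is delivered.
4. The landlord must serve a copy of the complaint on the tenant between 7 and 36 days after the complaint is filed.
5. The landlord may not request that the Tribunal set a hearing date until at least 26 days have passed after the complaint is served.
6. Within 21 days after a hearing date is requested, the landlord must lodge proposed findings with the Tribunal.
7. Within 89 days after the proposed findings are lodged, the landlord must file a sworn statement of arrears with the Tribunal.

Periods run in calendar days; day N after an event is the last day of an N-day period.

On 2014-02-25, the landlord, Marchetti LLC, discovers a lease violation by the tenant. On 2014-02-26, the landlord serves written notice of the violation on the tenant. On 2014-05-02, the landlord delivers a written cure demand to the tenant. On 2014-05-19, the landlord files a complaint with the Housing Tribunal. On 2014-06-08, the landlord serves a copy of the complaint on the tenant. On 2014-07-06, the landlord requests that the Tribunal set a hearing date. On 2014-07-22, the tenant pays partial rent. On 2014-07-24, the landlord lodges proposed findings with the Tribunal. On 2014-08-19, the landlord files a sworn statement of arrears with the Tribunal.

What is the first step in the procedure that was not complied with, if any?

Step 1 — counting 15 days from 2014-02-25 (when the violation is discovered) gives a deadline of 2014-03-12; done 2014-02-26 — timely.
Step 2 — must wait 15 days from 2014-03-29 (end of the 31-day review period, which began when the written notice is served on 2014-02-26), so not before 2014-04-13; done 2014-05-02 — permitted.
Step 3 — 15 and 57 days from 2014-05-02 (when the cure demand is delivered) are 2014-05-17 and 2014-06-28 respectively; 2014-05-19 falls inside that range.
Step 4 — 7 and 36 days from 2014-05-19 (when the complaint is filed) are 2014-05-26 and 2014-06-24 respectively; done 2014-06-08, which is between those dates.
Step 5 — must wait 26 days from 2014-06-08 (when the complaint is served), so not before 2014-07-04; done 2014-07-06, after the minimum wait.
Step 6 — counting 21 days from 2014-07-06 (when a hearing date is requested) gives a deadline of 2014-07-27; done 2014-07-24 — timely.
Step 7 — counting 89 days from 2014-07-24 (when the proposed findings are lodged) gives a deadline of 2014-10-21; completed 2014-08-19, before the deadline.

None — every step was satisfied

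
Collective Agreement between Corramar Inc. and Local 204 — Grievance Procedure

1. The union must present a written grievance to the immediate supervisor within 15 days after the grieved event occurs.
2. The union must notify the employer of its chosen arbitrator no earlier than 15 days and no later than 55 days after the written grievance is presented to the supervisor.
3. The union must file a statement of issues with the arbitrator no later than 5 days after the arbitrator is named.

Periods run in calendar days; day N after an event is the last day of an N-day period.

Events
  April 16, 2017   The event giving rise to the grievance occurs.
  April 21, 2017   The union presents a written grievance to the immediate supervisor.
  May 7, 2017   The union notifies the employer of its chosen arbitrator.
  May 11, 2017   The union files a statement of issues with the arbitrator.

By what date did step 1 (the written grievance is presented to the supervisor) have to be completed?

Step 1 runs from April 16, 2017, when the grieved event occurs. 15 days after April 16, 2017 is May 1, 2017.

May 1, 2017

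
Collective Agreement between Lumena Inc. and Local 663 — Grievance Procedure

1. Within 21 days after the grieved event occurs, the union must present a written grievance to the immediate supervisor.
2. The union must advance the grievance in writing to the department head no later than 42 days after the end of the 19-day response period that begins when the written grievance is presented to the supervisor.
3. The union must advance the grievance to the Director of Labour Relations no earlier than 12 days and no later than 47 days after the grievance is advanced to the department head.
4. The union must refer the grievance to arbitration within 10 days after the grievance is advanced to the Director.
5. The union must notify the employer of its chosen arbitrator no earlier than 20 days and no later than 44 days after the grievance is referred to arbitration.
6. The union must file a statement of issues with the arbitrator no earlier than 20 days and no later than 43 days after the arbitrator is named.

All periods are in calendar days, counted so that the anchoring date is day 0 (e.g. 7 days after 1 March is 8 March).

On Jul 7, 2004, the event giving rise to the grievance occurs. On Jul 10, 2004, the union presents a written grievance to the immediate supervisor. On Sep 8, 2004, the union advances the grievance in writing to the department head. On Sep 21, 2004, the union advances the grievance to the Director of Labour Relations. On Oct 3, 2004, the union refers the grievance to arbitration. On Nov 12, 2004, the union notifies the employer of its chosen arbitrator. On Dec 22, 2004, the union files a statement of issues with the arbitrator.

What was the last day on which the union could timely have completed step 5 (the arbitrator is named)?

Step 5 runs from Oct 3, 2004, when the grievance is referred to arbitration. The window is 20–44 days after Oct 3, 2004; it closes on Nov 16, 2004.

Nov 16, 2004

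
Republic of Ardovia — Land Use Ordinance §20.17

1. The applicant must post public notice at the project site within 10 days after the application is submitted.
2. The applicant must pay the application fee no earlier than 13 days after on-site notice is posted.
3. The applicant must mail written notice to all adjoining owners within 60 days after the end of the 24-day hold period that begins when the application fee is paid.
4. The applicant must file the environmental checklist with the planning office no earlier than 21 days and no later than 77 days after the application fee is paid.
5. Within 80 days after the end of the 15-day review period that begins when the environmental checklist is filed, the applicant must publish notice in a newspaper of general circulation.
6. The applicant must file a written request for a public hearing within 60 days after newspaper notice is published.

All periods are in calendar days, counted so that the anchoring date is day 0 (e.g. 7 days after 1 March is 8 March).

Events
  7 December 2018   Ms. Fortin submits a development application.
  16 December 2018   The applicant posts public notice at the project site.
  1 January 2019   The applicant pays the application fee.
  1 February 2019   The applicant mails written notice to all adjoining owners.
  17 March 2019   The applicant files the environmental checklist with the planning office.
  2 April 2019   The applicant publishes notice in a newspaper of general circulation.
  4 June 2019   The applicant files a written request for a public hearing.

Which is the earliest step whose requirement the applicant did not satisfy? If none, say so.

Step 1: 10 days after 7 December 2018 (when the application is submitted) is 17 December 2018; done 16 December 2018 — timely.
Step 2: the earliest permitted date is 13 days after 16 December 2018 (when on-site notice is posted), i.e. 29 December 2018; done 1 January 2019, after the minimum wait.
Step 3: 60 days after 25 January 2019 (end of the 24-day hold period, which began when the application fee is paid on 1 January 2019) is 26 March 2019; done 1 February 2019 — timely.
Step 4: the window is 21–77 days after 1 January 2019 (when the application fee is paid), so 22 January 2019 through 19 March 2019; 17 March 2019 falls inside that range.
Step 5: 80 days after 1 April 2019 (end of the 15-day review period, which began when the environmental checklist is filed on 17 March 2019) is 20 June 2019; completed 2 April 2019, before the deadline.
Step 6: 60 days after 2 April 2019 (when newspaper notice is published) is 1 June 2019; 4 June 2019 misses that deadline by 3 days.

Step 6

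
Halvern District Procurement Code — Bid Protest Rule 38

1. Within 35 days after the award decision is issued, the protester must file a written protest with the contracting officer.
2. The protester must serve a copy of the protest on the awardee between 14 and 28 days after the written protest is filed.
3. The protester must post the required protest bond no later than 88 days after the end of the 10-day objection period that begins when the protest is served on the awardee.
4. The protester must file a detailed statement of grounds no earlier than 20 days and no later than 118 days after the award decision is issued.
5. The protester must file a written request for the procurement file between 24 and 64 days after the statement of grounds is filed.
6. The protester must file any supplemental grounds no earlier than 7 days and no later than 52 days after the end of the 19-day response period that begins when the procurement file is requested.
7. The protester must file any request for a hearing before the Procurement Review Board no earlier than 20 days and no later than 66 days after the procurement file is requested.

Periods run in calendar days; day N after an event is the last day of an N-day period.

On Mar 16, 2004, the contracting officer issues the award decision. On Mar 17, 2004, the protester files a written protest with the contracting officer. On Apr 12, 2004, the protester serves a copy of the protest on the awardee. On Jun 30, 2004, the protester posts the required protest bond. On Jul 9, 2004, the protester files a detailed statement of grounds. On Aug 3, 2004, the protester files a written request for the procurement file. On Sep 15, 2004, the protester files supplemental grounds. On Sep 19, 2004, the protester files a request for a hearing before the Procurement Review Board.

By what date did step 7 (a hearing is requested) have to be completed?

Step 7 runs from Aug 3, 2004, when the procurement file is requested. The window is 20–66 days after Aug 3, 2004; it closes on Oct 8, 2004.

Oct 8, 2004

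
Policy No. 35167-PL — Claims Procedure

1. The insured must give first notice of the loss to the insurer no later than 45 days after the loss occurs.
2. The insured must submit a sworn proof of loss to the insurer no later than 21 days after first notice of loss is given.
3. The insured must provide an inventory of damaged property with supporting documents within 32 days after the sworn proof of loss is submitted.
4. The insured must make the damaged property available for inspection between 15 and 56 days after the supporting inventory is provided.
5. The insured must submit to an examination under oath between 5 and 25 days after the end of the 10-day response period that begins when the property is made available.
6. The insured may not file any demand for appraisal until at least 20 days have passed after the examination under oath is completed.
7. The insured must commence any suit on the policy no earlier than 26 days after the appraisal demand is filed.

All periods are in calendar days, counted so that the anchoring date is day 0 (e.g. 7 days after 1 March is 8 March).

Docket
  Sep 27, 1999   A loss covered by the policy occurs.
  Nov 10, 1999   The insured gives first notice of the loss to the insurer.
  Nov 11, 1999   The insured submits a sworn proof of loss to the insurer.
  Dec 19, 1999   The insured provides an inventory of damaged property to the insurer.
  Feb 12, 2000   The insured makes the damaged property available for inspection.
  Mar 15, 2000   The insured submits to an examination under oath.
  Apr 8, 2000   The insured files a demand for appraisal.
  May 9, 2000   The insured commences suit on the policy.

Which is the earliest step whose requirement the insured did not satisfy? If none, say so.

(1) due by Sep 27, 1999 + 45 days = Nov 11, 1999; completed Nov 10, 1999, before the deadline.
(2) due by Nov 10, 1999 + 21 days = Dec 1, 1999; Nov 11, 1999 is within that limit.
(3) due by Nov 11, 1999 + 32 days = Dec 13, 1999; not done until Dec 19, 1999, 6 days after the deadline.

Step 3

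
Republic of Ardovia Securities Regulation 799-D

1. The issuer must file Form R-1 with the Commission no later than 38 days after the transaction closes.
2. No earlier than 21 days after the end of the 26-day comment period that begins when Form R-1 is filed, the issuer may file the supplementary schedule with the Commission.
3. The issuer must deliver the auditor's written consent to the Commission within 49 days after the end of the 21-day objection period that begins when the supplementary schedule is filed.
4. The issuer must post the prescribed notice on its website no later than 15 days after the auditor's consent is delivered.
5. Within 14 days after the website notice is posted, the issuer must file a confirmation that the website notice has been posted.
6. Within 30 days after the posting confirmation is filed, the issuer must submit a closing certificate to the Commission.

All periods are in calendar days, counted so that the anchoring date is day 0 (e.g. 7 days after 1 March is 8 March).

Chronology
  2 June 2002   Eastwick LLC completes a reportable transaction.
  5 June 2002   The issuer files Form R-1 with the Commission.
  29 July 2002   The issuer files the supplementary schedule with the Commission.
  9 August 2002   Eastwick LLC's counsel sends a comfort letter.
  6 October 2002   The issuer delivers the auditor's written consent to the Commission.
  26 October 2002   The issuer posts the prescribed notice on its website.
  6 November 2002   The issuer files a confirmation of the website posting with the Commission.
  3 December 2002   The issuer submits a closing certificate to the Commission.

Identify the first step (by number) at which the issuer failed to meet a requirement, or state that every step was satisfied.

Step 1 — counting 38 days from 2 June 2002 (when the transaction closes) gives a deadline of 10 July 2002; done 5 June 2002 — timely.
Step 2 — must wait 21 days from 1 July 2002 (end of the 26-day comment period, which began when Form R-1 is filed on 5 June 2002), so not before 22 July 2002; done 29 July 2002 — permitted.
Step 3 — counting 49 days from 19 August 2002 (end of the 21-day objection period, which began when the supplementary schedule is filed on 29 July 2002) gives a deadline of 7 October 2002; done 6 October 2002 — timely.
Step 4 — counting 15 days from 6 October 2002 (when the auditor's consent is delivered) gives a deadline of 21 October 2002; done 26 October 2002 — 5 days late.

Step 4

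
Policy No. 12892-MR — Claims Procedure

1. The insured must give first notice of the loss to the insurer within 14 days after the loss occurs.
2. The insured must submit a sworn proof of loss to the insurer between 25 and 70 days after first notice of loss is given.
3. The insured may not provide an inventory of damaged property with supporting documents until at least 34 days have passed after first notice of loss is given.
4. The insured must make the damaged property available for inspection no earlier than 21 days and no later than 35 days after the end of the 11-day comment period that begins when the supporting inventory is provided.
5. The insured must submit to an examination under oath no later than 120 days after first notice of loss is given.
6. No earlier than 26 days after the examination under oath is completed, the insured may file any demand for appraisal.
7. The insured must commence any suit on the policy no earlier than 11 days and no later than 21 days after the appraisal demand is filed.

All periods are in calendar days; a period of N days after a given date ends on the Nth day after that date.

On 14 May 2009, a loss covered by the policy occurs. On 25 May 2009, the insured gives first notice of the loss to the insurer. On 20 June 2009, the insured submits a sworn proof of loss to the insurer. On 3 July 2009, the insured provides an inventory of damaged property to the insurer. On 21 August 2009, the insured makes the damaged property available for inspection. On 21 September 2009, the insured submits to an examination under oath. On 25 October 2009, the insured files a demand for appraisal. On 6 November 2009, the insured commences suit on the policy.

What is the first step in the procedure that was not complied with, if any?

Step 1 — counting 14 days from 14 May 2009 (when the loss occurs) gives a deadline of 28 May 2009; 25 May 2009 is within that limit.
Step 2 — 25 and 70 days from 25 May 2009 (when first notice of loss is given) are 19 June 2009 and 3 August 2009 respectively; done 20 June 2009, which is between those dates.
Step 3 — must wait 34 days from 25 May 2009 (when first notice of loss is given), so not before 28 June 2009; 3 July 2009 is on or after that date.
Step 4 — 21 and 35 days from 14 July 2009 (end of the 11-day comment period, which began when the supporting inventory is provided on 3 July 2009) are 4 August 2009 and 18 August 2009 respectively; done 21 August 2009 — 3 days after the window closed.
Later steps need not be reached.

Step 4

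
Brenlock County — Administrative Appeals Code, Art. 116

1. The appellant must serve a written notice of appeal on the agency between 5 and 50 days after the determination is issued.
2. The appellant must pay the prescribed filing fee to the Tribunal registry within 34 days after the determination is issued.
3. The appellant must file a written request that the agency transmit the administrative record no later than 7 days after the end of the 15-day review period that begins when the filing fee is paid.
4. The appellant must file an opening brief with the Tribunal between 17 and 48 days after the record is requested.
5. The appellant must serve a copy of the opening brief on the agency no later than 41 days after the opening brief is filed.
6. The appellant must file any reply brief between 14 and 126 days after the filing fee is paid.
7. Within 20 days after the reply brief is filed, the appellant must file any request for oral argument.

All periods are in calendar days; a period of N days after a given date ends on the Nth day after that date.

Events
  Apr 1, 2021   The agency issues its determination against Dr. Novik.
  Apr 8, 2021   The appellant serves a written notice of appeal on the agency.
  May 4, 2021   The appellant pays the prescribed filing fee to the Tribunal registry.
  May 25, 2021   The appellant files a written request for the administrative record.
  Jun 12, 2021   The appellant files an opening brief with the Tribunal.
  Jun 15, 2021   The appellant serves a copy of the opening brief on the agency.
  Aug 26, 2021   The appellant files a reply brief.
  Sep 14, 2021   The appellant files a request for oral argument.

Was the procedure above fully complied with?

(1) the permitted window runs from Apr 1, 2021 + 5 = Apr 6, 2021 to Apr 1, 2021 + 50 = May 21, 2021; Apr 8, 2021 falls inside that range.
(2) due by Apr 1, 2021 + 34 days = May 5, 2021; done May 4, 2021 — timely.
(3) due by May 19, 2021 + 7 days = May 26, 2021; done May 25, 2021 — timely.
(4) the permitted window runs from May 25, 2021 + 17 = Jun 11, 2021 to May 25, 2021 + 48 = Jul 12, 2021; done Jun 12, 2021, which is between those dates.
(5) due by Jun 12, 2021 + 41 days = Jul 23, 2021; Jun 15, 2021 is within that limit.
(6) the permitted window runs from May 4, 2021 + 14 = May 18, 2021 to May 4, 2021 + 126 = Sep 7, 2021; done Aug 26, 2021, which is between those dates.
(7) due by Aug 26, 2021 + 20 days = Sep 15, 2021; Sep 14, 2021 is within that limit.

Yes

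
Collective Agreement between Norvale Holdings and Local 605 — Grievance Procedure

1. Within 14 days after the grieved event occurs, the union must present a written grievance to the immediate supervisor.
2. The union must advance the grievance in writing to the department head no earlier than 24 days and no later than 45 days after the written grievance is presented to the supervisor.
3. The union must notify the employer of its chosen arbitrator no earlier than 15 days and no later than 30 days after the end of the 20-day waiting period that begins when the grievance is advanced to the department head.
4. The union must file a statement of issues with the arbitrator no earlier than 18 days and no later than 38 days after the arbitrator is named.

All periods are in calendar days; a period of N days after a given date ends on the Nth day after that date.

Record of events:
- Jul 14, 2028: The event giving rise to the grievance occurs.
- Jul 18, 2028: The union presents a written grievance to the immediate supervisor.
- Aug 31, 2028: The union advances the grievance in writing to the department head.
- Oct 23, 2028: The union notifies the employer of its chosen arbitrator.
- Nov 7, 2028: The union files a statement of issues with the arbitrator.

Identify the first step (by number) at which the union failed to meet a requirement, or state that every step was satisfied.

(1) due by Jul 14, 2028 + 14 days = Jul 28, 2028; done Jul 18, 2028 — timely.
(2) the permitted window runs from Jul 18, 2028 + 24 = Aug 11, 2028 to Jul 18, 2028 + 45 = Sep 1, 2028; done Aug 31, 2028, which is between those dates.
(3) the permitted window runs from Sep 20, 2028 + 15 = Oct 5, 2028 to Sep 20, 2028 + 30 = Oct 20, 2028; done Oct 23, 2028 — 3 days after the window closed.
Later steps need not be reached.

Step 3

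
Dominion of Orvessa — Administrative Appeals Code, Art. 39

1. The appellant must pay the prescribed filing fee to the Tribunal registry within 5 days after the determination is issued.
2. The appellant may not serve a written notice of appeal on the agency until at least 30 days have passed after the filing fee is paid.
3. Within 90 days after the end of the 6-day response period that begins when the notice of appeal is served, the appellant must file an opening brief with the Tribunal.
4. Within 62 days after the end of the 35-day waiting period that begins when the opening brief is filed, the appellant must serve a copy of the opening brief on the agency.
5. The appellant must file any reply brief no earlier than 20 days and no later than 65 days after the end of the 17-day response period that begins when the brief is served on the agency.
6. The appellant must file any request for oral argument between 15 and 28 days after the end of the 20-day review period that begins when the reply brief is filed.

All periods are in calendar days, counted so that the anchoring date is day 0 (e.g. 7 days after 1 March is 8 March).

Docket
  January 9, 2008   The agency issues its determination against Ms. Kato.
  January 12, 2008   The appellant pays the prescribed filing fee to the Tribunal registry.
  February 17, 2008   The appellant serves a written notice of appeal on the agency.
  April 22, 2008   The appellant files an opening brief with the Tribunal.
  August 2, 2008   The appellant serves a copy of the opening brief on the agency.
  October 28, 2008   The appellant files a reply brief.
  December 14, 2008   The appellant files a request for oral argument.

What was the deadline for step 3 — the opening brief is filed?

May 23, 2008

The notice of appeal is served on February 17, 2008; the 6-day response period therefore ends February 23, 2008, and step 3 runs from that date. 90 days after February 23, 2008 is May 23, 2008.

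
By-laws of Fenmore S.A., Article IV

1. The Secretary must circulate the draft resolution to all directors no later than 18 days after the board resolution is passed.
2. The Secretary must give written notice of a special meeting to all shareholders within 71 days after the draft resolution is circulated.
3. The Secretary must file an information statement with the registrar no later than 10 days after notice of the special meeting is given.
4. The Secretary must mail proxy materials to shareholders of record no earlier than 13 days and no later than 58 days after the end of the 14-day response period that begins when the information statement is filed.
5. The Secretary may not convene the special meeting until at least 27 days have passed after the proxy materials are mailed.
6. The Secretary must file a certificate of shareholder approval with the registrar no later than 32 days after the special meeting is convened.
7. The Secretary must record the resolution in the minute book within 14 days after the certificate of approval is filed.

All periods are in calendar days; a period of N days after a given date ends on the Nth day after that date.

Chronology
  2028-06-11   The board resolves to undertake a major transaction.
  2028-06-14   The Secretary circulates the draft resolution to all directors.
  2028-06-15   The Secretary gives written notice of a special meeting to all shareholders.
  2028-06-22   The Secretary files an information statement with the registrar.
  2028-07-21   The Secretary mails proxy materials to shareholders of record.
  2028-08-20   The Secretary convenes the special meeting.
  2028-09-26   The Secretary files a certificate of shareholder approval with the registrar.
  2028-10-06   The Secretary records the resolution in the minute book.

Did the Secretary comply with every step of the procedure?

Step 1 — counting 18 days from 2028-06-11 (when the board resolution is passed) gives a deadline of 2028-06-29; 2028-06-14 is within that limit.
Step 2 — counting 71 days from 2028-06-14 (when the draft resolution is circulated) gives a deadline of 2028-08-24; 2028-06-15 is within that limit.
Step 3 — counting 10 days from 2028-06-15 (when notice of the special meeting is given) gives a deadline of 2028-06-25; completed 2028-06-22, before the deadline.
Step 4 — 13 and 58 days from 2028-07-06 (end of the 14-day response period, which began when the information statement is filed on 2028-06-22) are 2028-07-19 and 2028-09-02 respectively; done 2028-07-21, which is between those dates.
Step 5 — must wait 27 days from 2028-07-21 (when the proxy materials are mailed), so not before 2028-08-17; done 2028-08-20 — permitted.
Step 6 — counting 32 days from 2028-08-20 (when the special meeting is convened) gives a deadline of 2028-09-21; 2028-09-26 misses that deadline by 5 days.
The procedure was therefore not followed at step 6.

No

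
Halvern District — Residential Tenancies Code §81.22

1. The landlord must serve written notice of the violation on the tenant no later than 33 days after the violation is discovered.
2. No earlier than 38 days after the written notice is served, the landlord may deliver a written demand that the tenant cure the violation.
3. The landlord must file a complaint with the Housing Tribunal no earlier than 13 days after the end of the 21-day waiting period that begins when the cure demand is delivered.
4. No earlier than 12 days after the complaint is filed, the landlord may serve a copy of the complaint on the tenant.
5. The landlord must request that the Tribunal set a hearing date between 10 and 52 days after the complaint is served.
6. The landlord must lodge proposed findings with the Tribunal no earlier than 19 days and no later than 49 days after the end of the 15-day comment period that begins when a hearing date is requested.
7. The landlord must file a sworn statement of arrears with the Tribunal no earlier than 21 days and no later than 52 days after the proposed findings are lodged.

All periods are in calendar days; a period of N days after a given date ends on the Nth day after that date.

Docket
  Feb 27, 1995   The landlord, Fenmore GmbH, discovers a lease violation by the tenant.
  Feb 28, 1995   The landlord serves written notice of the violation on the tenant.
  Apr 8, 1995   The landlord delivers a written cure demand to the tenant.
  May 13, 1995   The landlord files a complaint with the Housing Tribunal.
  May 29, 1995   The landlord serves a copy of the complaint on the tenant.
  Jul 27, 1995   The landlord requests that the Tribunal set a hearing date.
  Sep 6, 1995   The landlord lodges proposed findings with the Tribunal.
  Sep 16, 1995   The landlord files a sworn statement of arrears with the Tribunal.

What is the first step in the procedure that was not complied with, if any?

Step 1: 33 days after Feb 27, 1995 (when the violation is discovered) is Apr 1, 1995; completed Feb 28, 1995, before the deadline.
Step 2: the earliest permitted date is 38 days after Feb 28, 1995 (when the written notice is served), i.e. Apr 7, 1995; done Apr 8, 1995 — permitted.
Step 3: the earliest permitted date is 13 days after Apr 29, 1995 (end of the 21-day waiting period, which began when the cure demand is delivered on Apr 8, 1995), i.e. May 12, 1995; done May 13, 1995 — permitted.
Step 4: the earliest permitted date is 12 days after May 13, 1995 (when the complaint is filed), i.e. May 25, 1995; done May 29, 1995 — permitted.
Step 5: the window is 10–52 days after May 29, 1995 (when the complaint is served), so Jun 8, 1995 through Jul 20, 1995; done Jul 27, 1995 — 7 days after the window closed.

Step 5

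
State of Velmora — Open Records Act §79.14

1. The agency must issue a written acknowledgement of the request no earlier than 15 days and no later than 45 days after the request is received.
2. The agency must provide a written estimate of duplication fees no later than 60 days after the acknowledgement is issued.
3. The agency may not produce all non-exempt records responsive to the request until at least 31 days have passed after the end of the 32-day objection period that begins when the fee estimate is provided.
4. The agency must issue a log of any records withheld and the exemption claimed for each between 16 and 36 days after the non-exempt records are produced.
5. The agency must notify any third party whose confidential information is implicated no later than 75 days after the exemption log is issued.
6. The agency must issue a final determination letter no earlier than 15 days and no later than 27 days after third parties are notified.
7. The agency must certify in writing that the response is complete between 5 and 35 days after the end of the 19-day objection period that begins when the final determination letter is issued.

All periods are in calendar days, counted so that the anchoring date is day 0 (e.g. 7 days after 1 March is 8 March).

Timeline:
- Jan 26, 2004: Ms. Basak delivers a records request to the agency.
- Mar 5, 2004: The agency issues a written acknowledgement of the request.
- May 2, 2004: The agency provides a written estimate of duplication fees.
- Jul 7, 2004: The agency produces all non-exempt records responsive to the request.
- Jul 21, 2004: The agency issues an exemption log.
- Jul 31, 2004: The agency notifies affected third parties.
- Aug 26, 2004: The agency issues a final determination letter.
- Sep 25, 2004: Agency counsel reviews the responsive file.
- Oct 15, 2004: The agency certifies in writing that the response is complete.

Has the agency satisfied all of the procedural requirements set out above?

No

(1) the permitted window runs from Jan 26, 2004 + 15 = Feb 10, 2004 to Jan 26, 2004 + 45 = Mar 11, 2004; done Mar 5, 2004 — within the window.
(2) due by Mar 5, 2004 + 60 days = May 4, 2004; May 2, 2004 is within that limit.
(3) permitted from Jun 3, 2004 + 31 days = Jul 4, 2004 onward; done Jul 7, 2004 — permitted.
(4) the permitted window runs from Jul 7, 2004 + 16 = Jul 23, 2004 to Jul 7, 2004 + 36 = Aug 12, 2004; done Jul 21, 2004 — 2 days before the window opened.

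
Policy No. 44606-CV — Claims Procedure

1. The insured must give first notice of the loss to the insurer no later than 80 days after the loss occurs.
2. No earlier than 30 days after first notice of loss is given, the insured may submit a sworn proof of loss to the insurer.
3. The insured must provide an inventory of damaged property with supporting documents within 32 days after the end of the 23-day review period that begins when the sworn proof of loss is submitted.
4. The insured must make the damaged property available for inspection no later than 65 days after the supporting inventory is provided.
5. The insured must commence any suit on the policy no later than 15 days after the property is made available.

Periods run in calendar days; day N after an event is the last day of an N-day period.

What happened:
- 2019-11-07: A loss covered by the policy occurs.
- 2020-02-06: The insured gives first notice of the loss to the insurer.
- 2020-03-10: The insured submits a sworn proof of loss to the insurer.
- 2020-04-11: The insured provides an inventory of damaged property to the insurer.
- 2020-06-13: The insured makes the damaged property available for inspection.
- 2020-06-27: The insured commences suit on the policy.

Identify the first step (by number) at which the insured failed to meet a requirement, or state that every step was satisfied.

(1) due by 2019-11-07 + 80 days = 2020-01-26; not done until 2020-02-06, 11 days after the deadline.

Step 1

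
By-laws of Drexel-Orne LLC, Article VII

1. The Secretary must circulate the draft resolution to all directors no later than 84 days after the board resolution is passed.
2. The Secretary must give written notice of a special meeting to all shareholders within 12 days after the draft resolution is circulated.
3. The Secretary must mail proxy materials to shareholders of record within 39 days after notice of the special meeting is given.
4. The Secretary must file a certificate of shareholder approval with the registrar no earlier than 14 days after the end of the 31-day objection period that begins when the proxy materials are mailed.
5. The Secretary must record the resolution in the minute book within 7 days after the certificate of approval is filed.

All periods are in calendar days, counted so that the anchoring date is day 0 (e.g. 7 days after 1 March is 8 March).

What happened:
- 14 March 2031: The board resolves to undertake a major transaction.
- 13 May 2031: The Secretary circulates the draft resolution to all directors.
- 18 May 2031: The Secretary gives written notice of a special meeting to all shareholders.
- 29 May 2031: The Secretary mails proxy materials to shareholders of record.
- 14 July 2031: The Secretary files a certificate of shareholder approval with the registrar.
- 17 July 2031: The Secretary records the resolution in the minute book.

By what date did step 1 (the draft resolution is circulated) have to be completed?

6 June 2031

Step 1 runs from 14 March 2031, when the board resolution is passed. 84 days after 14 March 2031 is 6 June 2031.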